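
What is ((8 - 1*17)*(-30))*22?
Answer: 5940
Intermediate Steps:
((8 - 1*17)*(-30))*22 = ((8 - 17)*(-30))*22 = -9*(-30)*22 = 270*22 = 5940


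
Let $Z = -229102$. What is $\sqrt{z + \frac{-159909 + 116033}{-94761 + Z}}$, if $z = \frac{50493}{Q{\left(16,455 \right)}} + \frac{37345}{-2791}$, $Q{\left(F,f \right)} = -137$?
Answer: $\frac{4 i \sqrt{365937962795005817327757}}{123834523721} \approx 19.54 i$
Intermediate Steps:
$z = - \frac{146042228}{382367}$ ($z = \frac{50493}{-137} + \frac{37345}{-2791} = 50493 \left(- \frac{1}{137}\right) + 37345 \left(- \frac{1}{2791}\right) = - \frac{50493}{137} - \frac{37345}{2791} = - \frac{146042228}{382367} \approx -381.94$)
$\sqrt{z + \frac{-159909 + 116033}{-94761 + Z}} = \sqrt{- \frac{146042228}{382367} + \frac{-159909 + 116033}{-94761 - 229102}} = \sqrt{- \frac{146042228}{382367} - \frac{43876}{-323863}} = \sqrt{- \frac{146042228}{382367} - - \frac{43876}{323863}} = \sqrt{- \frac{146042228}{382367} + \frac{43876}{323863}} = \sqrt{- \frac{47280897352272}{123834523721}} = \frac{4 i \sqrt{365937962795005817327757}}{123834523721}$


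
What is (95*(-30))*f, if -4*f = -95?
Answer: -135375/2 ≈ -67688.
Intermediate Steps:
f = 95/4 (f = -1/4*(-95) = 95/4 ≈ 23.750)
(95*(-30))*f = (95*(-30))*(95/4) = -2850*95/4 = -135375/2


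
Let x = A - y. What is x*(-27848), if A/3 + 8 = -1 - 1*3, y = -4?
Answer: 891136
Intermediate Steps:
A = -36 (A = -24 + 3*(-1 - 1*3) = -24 + 3*(-1 - 3) = -24 + 3*(-4) = -24 - 12 = -36)
x = -32 (x = -36 - 1*(-4) = -36 + 4 = -32)
x*(-27848) = -32*(-27848) = 891136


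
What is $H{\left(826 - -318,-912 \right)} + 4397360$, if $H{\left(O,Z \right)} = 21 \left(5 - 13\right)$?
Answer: $4397192$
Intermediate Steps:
$H{\left(O,Z \right)} = -168$ ($H{\left(O,Z \right)} = 21 \left(-8\right) = -168$)
$H{\left(826 - -318,-912 \right)} + 4397360 = -168 + 4397360 = 4397192$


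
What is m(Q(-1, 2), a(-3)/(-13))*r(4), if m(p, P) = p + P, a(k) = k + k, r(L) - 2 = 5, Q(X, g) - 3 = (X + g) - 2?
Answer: 224/13 ≈ 17.231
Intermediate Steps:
Q(X, g) = 1 + X + g (Q(X, g) = 3 + ((X + g) - 2) = 3 + (-2 + X + g) = 1 + X + g)
r(L) = 7 (r(L) = 2 + 5 = 7)
a(k) = 2*k
m(p, P) = P + p
m(Q(-1, 2), a(-3)/(-13))*r(4) = ((2*(-3))/(-13) + (1 - 1 + 2))*7 = (-6*(-1/13) + 2)*7 = (6/13 + 2)*7 = (32/13)*7 = 224/13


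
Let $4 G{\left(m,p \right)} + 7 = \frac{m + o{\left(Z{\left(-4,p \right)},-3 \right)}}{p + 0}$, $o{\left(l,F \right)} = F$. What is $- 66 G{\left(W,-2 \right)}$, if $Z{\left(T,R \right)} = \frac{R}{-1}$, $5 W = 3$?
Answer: $\frac{957}{10} \approx 95.7$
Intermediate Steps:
$W = \frac{3}{5}$ ($W = \frac{1}{5} \cdot 3 = \frac{3}{5} \approx 0.6$)
$Z{\left(T,R \right)} = - R$ ($Z{\left(T,R \right)} = R \left(-1\right) = - R$)
$G{\left(m,p \right)} = - \frac{7}{4} + \frac{-3 + m}{4 p}$ ($G{\left(m,p \right)} = - \frac{7}{4} + \frac{\left(m - 3\right) \frac{1}{p + 0}}{4} = - \frac{7}{4} + \frac{\left(-3 + m\right) \frac{1}{p}}{4} = - \frac{7}{4} + \frac{\frac{1}{p} \left(-3 + m\right)}{4} = - \frac{7}{4} + \frac{-3 + m}{4 p}$)
$- 66 G{\left(W,-2 \right)} = - 66 \frac{-3 + \frac{3}{5} - -14}{4 \left(-2\right)} = - 66 \cdot \frac{1}{4} \left(- \frac{1}{2}\right) \left(-3 + \frac{3}{5} + 14\right) = - 66 \cdot \frac{1}{4} \left(- \frac{1}{2}\right) \frac{58}{5} = \left(-66\right) \left(- \frac{29}{20}\right) = \frac{957}{10}$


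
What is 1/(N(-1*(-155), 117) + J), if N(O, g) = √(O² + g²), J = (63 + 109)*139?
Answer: 11954/285777375 - √37714/571554750 ≈ 4.1490e-5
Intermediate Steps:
J = 23908 (J = 172*139 = 23908)
1/(N(-1*(-155), 117) + J) = 1/(√((-1*(-155))² + 117²) + 23908) = 1/(√(155² + 13689) + 23908) = 1/(√(24025 + 13689) + 23908) = 1/(√37714 + 23908) = 1/(23908 + √37714)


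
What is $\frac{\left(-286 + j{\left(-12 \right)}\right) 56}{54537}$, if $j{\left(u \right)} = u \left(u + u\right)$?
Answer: $\frac{16}{7791} \approx 0.0020537$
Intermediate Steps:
$j{\left(u \right)} = 2 u^{2}$ ($j{\left(u \right)} = u 2 u = 2 u^{2}$)
$\frac{\left(-286 + j{\left(-12 \right)}\right) 56}{54537} = \frac{\left(-286 + 2 \left(-12\right)^{2}\right) 56}{54537} = \left(-286 + 2 \cdot 144\right) 56 \cdot \frac{1}{54537} = \left(-286 + 288\right) 56 \cdot \frac{1}{54537} = 2 \cdot 56 \cdot \frac{1}{54537} = 112 \cdot \frac{1}{54537} = \frac{16}{7791}$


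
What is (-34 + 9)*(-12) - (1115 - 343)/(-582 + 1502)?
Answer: 68807/230 ≈ 299.16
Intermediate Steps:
(-34 + 9)*(-12) - (1115 - 343)/(-582 + 1502) = -25*(-12) - 772/920 = 300 - 772/920 = 300 - 1*193/230 = 300 - 193/230 = 68807/230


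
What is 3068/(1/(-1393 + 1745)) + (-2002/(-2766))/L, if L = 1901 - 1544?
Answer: 76171126031/70533 ≈ 1.0799e+6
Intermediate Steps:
L = 357
3068/(1/(-1393 + 1745)) + (-2002/(-2766))/L = 3068/(1/(-1393 + 1745)) - 2002/(-2766)/357 = 3068/(1/352) - 2002*(-1/2766)*(1/357) = 3068/(1/352) + (1001/1383)*(1/357) = 3068*352 + 143/70533 = 1079936 + 143/70533 = 76171126031/70533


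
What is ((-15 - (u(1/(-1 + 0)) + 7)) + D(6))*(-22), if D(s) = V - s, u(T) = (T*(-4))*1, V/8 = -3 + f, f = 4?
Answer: 528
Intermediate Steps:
V = 8 (V = 8*(-3 + 4) = 8*1 = 8)
u(T) = -4*T (u(T) = -4*T*1 = -4*T)
D(s) = 8 - s
((-15 - (u(1/(-1 + 0)) + 7)) + D(6))*(-22) = ((-15 - (-4/(-1 + 0) + 7)) + (8 - 1*6))*(-22) = ((-15 - (-4/(-1) + 7)) + (8 - 6))*(-22) = ((-15 - (-4*(-1) + 7)) + 2)*(-22) = ((-15 - (4 + 7)) + 2)*(-22) = ((-15 - 1*11) + 2)*(-22) = ((-15 - 11) + 2)*(-22) = (-26 + 2)*(-22) = -24*(-22) = 528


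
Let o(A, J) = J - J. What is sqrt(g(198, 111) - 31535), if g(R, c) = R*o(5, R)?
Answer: I*sqrt(31535) ≈ 177.58*I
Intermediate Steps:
o(A, J) = 0
g(R, c) = 0 (g(R, c) = R*0 = 0)
sqrt(g(198, 111) - 31535) = sqrt(0 - 31535) = sqrt(-31535) = I*sqrt(31535)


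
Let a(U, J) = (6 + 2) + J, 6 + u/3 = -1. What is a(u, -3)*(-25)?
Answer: -125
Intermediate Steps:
u = -21 (u = -18 + 3*(-1) = -18 - 3 = -21)
a(U, J) = 8 + J
a(u, -3)*(-25) = (8 - 3)*(-25) = 5*(-25) = -125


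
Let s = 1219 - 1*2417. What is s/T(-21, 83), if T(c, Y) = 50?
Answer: -599/25 ≈ -23.960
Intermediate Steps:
s = -1198 (s = 1219 - 2417 = -1198)
s/T(-21, 83) = -1198/50 = -1198*1/50 = -599/25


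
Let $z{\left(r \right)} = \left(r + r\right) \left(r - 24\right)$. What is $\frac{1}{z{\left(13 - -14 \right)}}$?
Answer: $\frac{1}{162} \approx 0.0061728$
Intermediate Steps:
$z{\left(r \right)} = 2 r \left(-24 + r\right)$
$\frac{1}{z{\left(13 - -14 \right)}} = \frac{1}{2 \left(13 - -14\right) \left(-24 + \left(13 - -14\right)\right)} = \frac{1}{2 \left(13 + 14\right) \left(-24 + \left(13 + 14\right)\right)} = \frac{1}{2 \cdot 27 \left(-24 + 27\right)} = \frac{1}{2 \cdot 27 \cdot 3} = \frac{1}{162}$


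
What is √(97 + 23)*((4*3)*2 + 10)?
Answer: 68*√30 ≈ 372.45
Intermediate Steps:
√(97 + 23)*((4*3)*2 + 10) = √120*(12*2 + 10) = (2*√30)*(24 + 10) = (2*√30)*34 = 68*√30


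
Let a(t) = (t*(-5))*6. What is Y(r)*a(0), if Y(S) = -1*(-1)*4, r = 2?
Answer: 0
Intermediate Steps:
a(t) = -30*t (a(t) = -5*t*6 = -30*t)
Y(S) = 4 (Y(S) = 1*4 = 4)
Y(r)*a(0) = 4*(-30*0) = 4*0 = 0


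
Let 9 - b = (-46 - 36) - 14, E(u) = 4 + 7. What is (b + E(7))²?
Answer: 13456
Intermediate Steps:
E(u) = 11
b = 105 (b = 9 - ((-46 - 36) - 14) = 9 - (-82 - 14) = 9 - 1*(-96) = 9 + 96 = 105)
(b + E(7))² = (105 + 11)² = 116² = 13456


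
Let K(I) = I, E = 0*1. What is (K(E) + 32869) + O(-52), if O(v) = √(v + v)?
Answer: 32869 + 2*I*√26 ≈ 32869.0 + 10.198*I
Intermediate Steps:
E = 0
O(v) = √2*√v (O(v) = √(2*v) = √2*√v)
(K(E) + 32869) + O(-52) = (0 + 32869) + √2*√(-52) = 32869 + √2*(2*I*√13) = 32869 + 2*I*√26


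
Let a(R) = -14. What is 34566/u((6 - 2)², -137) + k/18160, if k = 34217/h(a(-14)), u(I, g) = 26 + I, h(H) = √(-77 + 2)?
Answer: 823 - 34217*I*√3/272400 ≈ 823.0 - 0.21757*I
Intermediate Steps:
h(H) = 5*I*√3 (h(H) = √(-75) = 5*I*√3)
k = -34217*I*√3/15 (k = 34217/((5*I*√3)) = 34217*(-I*√3/15) = -34217*I*√3/15 ≈ -3951.0*I)
34566/u((6 - 2)², -137) + k/18160 = 34566/(26 + (6 - 2)²) - 34217*I*√3/15/18160 = 34566/(26 + 4²) - 34217*I*√3/15*(1/18160) = 34566/(26 + 16) - 34217*I*√3/272400 = 34566/42 - 34217*I*√3/272400 = 34566*(1/42) - 34217*I*√3/272400 = 823 - 34217*I*√3/272400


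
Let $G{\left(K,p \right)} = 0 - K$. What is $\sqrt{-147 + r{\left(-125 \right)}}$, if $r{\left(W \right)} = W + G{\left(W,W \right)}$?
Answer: $7 i \sqrt{3} \approx 12.124 i$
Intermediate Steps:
$G{\left(K,p \right)} = - K$
$r{\left(W \right)} = 0$ ($r{\left(W \right)} = W - W = 0$)
$\sqrt{-147 + r{\left(-125 \right)}} = \sqrt{-147 + 0} = \sqrt{-147} = 7 i \sqrt{3}$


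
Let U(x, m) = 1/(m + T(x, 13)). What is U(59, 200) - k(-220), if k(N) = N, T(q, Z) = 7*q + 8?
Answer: 136621/621 ≈ 220.00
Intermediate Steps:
T(q, Z) = 8 + 7*q
U(x, m) = 1/(8 + m + 7*x) (U(x, m) = 1/(m + (8 + 7*x)) = 1/(8 + m + 7*x))
U(59, 200) - k(-220) = 1/(8 + 200 + 7*59) - 1*(-220) = 1/(8 + 200 + 413) + 220 = 1/621 + 220 = 136621/621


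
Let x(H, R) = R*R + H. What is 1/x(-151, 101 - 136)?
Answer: 1/1074 ≈ 0.00093110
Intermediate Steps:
x(H, R) = H + R**2 (x(H, R) = R**2 + H = H + R**2)
1/x(-151, 101 - 136) = 1/(-151 + (101 - 136)**2) = 1/(-151 + (-35)**2) = 1/(-151 + 1225) = 1/1074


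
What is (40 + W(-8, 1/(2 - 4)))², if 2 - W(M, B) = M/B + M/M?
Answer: 625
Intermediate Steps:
W(M, B) = 1 - M/B (W(M, B) = 2 - (M/B + M/M) = 2 - (M/B + 1) = 2 - (1 + M/B) = 2 + (-1 - M/B) = 1 - M/B)
(40 + W(-8, 1/(2 - 4)))² = (40 + (1/(2 - 4) - 1*(-8))/(1/(2 - 4)))² = (40 + (1/(-2) + 8)/(1/(-2)))² = (40 + (-½ + 8)/(-½))² = (40 - 2*15/2)² = (40 - 15)² = 25² = 625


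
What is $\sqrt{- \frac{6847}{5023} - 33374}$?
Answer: $\frac{123 i \sqrt{55659863}}{5023} \approx 182.69 i$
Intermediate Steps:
$\sqrt{- \frac{6847}{5023} - 33374} = \sqrt{- \frac{167644449}{5023}} = \frac{123 i \sqrt{55659863}}{5023}$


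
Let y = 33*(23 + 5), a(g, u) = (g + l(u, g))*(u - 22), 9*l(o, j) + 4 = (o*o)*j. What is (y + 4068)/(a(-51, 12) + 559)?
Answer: 44928/83101 ≈ 0.54064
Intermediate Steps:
l(o, j) = -4/9 + j*o²/9 (l(o, j) = -4/9 + ((o*o)*j)/9 = -4/9 + (o²*j)/9 = -4/9 + (j*o²)/9 = -4/9 + j*o²/9)
a(g, u) = (-22 + u)*(-4/9 + g + g*u²/9) (a(g, u) = (g + (-4/9 + g*u²/9))*(u - 22) = (-4/9 + g + g*u²/9)*(-22 + u) = (-22 + u)*(-4/9 + g + g*u²/9))
y = 924 (y = 33*28 = 924)
(y + 4068)/(a(-51, 12) + 559) = (924 + 4068)/((88/9 - 22*(-51) - 51*12 - 22/9*(-51)*12² + (⅑)*12*(-4 - 51*12²)) + 559) = 4992/((88/9 + 1122 - 612 - 22/9*(-51)*144 + (⅑)*12*(-4 - 51*144)) + 559) = 4992/((88/9 + 1122 - 612 + 17952 + (⅑)*12*(-4 - 7344)) + 559) = 4992/((88/9 + 1122 - 612 + 17952 + (⅑)*12*(-7348)) + 559) = 4992/((88/9 + 1122 - 612 + 17952 - 29392/3) + 559) = 4992/(78070/9 + 559) = 4992/(83101/9) = 4992*(9/83101) = 44928/83101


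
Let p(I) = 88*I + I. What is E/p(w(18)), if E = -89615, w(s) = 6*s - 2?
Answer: -89615/9434 ≈ -9.4991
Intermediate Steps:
w(s) = -2 + 6*s
p(I) = 89*I
E/p(w(18)) = -89615*1/(89*(-2 + 6*18)) = -89615*1/(89*(-2 + 108)) = -89615/(89*106) = -89615/9434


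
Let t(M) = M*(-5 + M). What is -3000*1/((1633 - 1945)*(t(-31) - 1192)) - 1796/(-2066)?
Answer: 758099/1020604 ≈ 0.74279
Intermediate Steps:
-3000*1/((1633 - 1945)*(t(-31) - 1192)) - 1796/(-2066) = -3000*1/((1633 - 1945)*(-31*(-5 - 31) - 1192)) - 1796/(-2066) = -3000*(-1/(312*(-31*(-36) - 1192))) - 1796*(-1/2066) = -3000*(-1/(312*(1116 - 1192))) + 898/1033 = -3000/((-312*(-76))) + 898/1033 = -3000/23712 + 898/1033 = -3000*1/23712 + 898/1033 = -125/988 + 898/1033 = 758099/1020604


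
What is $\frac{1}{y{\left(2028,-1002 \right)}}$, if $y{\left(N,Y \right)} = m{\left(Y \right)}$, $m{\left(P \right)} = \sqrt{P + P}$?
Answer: $- \frac{i \sqrt{501}}{1002} \approx - 0.022338 i$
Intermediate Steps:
$m{\left(P \right)} = \sqrt{2} \sqrt{P}$ ($m{\left(P \right)} = \sqrt{2 P} = \sqrt{2} \sqrt{P}$)
$y{\left(N,Y \right)} = \sqrt{2} \sqrt{Y}$
$\frac{1}{y{\left(2028,-1002 \right)}} = \frac{1}{\sqrt{2} \sqrt{-1002}} = \frac{1}{\sqrt{2} i \sqrt{1002}} = \frac{1}{2 i \sqrt{501}} = - \frac{i \sqrt{501}}{1002}$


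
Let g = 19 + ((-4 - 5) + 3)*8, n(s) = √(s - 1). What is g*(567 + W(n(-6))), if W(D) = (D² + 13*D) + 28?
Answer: -17052 - 377*I*√7 ≈ -17052.0 - 997.45*I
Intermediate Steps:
n(s) = √(-1 + s)
g = -29 (g = 19 + (-9 + 3)*8 = 19 - 6*8 = 19 - 48 = -29)
W(D) = 28 + D² + 13*D
g*(567 + W(n(-6))) = -29*(567 + (28 + (√(-1 - 6))² + 13*√(-1 - 6))) = -29*(567 + (28 + (√(-7))² + 13*√(-7))) = -29*(567 + (28 + (I*√7)² + 13*(I*√7))) = -29*(567 + (28 - 7 + 13*I*√7)) = -29*(567 + (21 + 13*I*√7)) = -29*(588 + 13*I*√7) = -17052 - 377*I*√7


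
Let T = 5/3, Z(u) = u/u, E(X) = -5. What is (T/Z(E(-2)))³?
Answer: 125/27 ≈ 4.6296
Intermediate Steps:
Z(u) = 1
T = 5/3 (T = 5*(⅓) = 5/3 ≈ 1.6667)
(T/Z(E(-2)))³ = ((5/3)/1)³ = ((5/3)*1)³ = (5/3)³ = 125/27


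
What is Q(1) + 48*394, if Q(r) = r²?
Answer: 18913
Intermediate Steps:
Q(1) + 48*394 = 1² + 48*394 = 1 + 18912 = 18913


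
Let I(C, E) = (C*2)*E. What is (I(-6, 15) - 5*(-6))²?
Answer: 22500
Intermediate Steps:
I(C, E) = 2*C*E (I(C, E) = (2*C)*E = 2*C*E)
(I(-6, 15) - 5*(-6))² = (2*(-6)*15 - 5*(-6))² = (-180 + 30)² = (-150)² = 22500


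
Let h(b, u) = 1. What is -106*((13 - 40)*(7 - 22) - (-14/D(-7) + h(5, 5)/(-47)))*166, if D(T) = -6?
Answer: -999083284/141 ≈ -7.0857e+6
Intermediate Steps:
-106*((13 - 40)*(7 - 22) - (-14/D(-7) + h(5, 5)/(-47)))*166 = -106*((13 - 40)*(7 - 22) - (-14/(-6) + 1/(-47)))*166 = -106*(-27*(-15) - (-14*(-⅙) + 1*(-1/47)))*166 = -106*(405 - (7/3 - 1/47))*166 = -106*(405 - 1*326/141)*166 = -106*(405 - 326/141)*166 = -106*56779/141*166 = -6018574/141*166 = -999083284/141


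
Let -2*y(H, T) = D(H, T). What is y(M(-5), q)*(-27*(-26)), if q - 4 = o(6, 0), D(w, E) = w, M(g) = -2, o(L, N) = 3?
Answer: 702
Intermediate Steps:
q = 7 (q = 4 + 3 = 7)
y(H, T) = -H/2
y(M(-5), q)*(-27*(-26)) = (-½*(-2))*(-27*(-26)) = 1*702 = 702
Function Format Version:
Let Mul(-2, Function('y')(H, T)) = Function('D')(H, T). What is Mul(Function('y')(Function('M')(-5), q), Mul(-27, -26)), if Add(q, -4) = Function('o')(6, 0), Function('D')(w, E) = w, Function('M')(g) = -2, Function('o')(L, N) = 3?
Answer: 702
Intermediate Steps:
q = 7 (q = Add(4, 3) = 7)
Function('y')(H, T) = Mul(Rational(-1, 2), H)
Mul(Function('y')(Function('M')(-5), q), Mul(-27, -26)) = Mul(Mul(Rational(-1, 2), -2), Mul(-27, -26)) = Mul(1, 702) = 702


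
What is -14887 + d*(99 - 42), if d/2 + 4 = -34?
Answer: -19219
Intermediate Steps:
d = -76 (d = -8 + 2*(-34) = -8 - 68 = -76)
-14887 + d*(99 - 42) = -14887 - 76*(99 - 42) = -14887 - 76*57 = -14887 - 4332 = -19219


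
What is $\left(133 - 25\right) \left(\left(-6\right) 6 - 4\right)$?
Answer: $-4320$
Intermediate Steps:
$\left(133 - 25\right) \left(\left(-6\right) 6 - 4\right) = 108 \left(-36 - 4\right) = 108 \left(-40\right) = -4320$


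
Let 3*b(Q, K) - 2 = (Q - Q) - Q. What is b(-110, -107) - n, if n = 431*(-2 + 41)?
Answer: -50315/3 ≈ -16772.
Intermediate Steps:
b(Q, K) = 2/3 - Q/3 (b(Q, K) = 2/3 + ((Q - Q) - Q)/3 = 2/3 + (0 - Q)/3 = 2/3 + (-Q)/3 = 2/3 - Q/3)
n = 16809 (n = 431*39 = 16809)
b(-110, -107) - n = (2/3 - 1/3*(-110)) - 1*16809 = (2/3 + 110/3) - 16809 = 112/3 - 16809 = -50315/3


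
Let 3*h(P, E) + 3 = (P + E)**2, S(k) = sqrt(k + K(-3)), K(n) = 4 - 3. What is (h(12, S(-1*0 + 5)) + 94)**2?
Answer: 20833 + 2288*sqrt(6) ≈ 26437.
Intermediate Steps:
K(n) = 1
S(k) = sqrt(1 + k) (S(k) = sqrt(k + 1) = sqrt(1 + k))
h(P, E) = -1 + (E + P)**2/3 (h(P, E) = -1 + (P + E)**2/3 = -1 + (E + P)**2/3)
(h(12, S(-1*0 + 5)) + 94)**2 = ((-1 + (sqrt(1 + (-1*0 + 5)) + 12)**2/3) + 94)**2 = ((-1 + (sqrt(1 + (0 + 5)) + 12)**2/3) + 94)**2 = ((-1 + (sqrt(1 + 5) + 12)**2/3) + 94)**2 = ((-1 + (sqrt(6) + 12)**2/3) + 94)**2 = ((-1 + (12 + sqrt(6))**2/3) + 94)**2 = (93 + (12 + sqrt(6))**2/3)**2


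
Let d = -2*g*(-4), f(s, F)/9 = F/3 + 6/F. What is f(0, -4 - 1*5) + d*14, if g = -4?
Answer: -481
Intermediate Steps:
f(s, F) = 3*F + 54/F (f(s, F) = 9*(F/3 + 6/F) = 9*(6/F + F/3) = 3*F + 54/F)
d = -32 (d = -2*(-4)*(-4) = 8*(-4) = -32)
f(0, -4 - 1*5) + d*14 = (3*(-4 - 1*5) + 54/(-4 - 1*5)) - 32*14 = (3*(-4 - 5) + 54/(-4 - 5)) - 448 = (3*(-9) + 54/(-9)) - 448 = (-27 + 54*(-⅑)) - 448 = (-27 - 6) - 448 = -33 - 448 = -481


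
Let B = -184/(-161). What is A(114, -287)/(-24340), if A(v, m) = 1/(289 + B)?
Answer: -7/49434540 ≈ -1.4160e-7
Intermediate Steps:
B = 8/7 (B = -184*(-1/161) = 8/7 ≈ 1.1429)
A(v, m) = 7/2031 (A(v, m) = 1/(289 + 8/7) = 1/(2031/7) = 7/2031)
A(114, -287)/(-24340) = (7/2031)/(-24340) = (7/2031)*(-1/24340) = -7/49434540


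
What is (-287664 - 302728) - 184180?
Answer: -774572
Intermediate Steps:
(-287664 - 302728) - 184180 = -590392 - 184180 = -774572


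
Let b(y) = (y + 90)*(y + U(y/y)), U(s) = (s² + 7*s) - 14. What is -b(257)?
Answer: -87097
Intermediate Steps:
U(s) = -14 + s² + 7*s
b(y) = (-6 + y)*(90 + y) (b(y) = (y + 90)*(y + (-14 + (y/y)² + 7*(y/y))) = (90 + y)*(y + (-14 + 1² + 7*1)) = (90 + y)*(y + (-14 + 1 + 7)) = (90 + y)*(y - 6) = (90 + y)*(-6 + y) = (-6 + y)*(90 + y))
-b(257) = -(-540 + 257² + 84*257) = -(-540 + 66049 + 21588) = -1*87097 = -87097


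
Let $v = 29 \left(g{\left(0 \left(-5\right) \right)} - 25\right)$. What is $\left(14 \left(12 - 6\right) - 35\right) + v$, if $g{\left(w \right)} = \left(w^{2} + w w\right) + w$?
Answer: $-676$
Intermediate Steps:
$g{\left(w \right)} = w + 2 w^{2}$ ($g{\left(w \right)} = \left(w^{2} + w^{2}\right) + w = 2 w^{2} + w = w + 2 w^{2}$)
$v = -725$ ($v = 29 \left(0 \left(-5\right) \left(1 + 2 \cdot 0 \left(-5\right)\right) - 25\right) = 29 \left(0 \left(1 + 2 \cdot 0\right) - 25\right) = 29 \left(0 \left(1 + 0\right) - 25\right) = 29 \left(0 \cdot 1 - 25\right) = 29 \left(0 - 25\right) = 29 \left(-25\right) = -725$)
$\left(14 \left(12 - 6\right) - 35\right) + v = \left(14 \left(12 - 6\right) - 35\right) - 725 = \left(14 \cdot 6 - 35\right) - 725 = \left(84 - 35\right) - 725 = 49 - 725 = -676$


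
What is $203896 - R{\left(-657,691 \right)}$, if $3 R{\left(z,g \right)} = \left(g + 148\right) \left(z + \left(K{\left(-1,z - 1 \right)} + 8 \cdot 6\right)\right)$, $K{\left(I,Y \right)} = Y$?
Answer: $\frac{1674701}{3} \approx 5.5823 \cdot 10^{5}$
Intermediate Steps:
$R{\left(z,g \right)} = \frac{\left(47 + 2 z\right) \left(148 + g\right)}{3}$ ($R{\left(z,g \right)} = \frac{\left(g + 148\right) \left(z + \left(\left(z - 1\right) + 8 \cdot 6\right)\right)}{3} = \frac{\left(148 + g\right) \left(z + \left(\left(z - 1\right) + 48\right)\right)}{3} = \frac{\left(148 + g\right) \left(z + \left(\left(-1 + z\right) + 48\right)\right)}{3} = \frac{\left(148 + g\right) \left(z + \left(47 + z\right)\right)}{3} = \frac{\left(148 + g\right) \left(47 + 2 z\right)}{3} = \frac{\left(47 + 2 z\right) \left(148 + g\right)}{3}$)
$203896 - R{\left(-657,691 \right)} = 203896 - \left(\frac{6956}{3} + \frac{47}{3} \cdot 691 + \frac{296}{3} \left(-657\right) + \frac{2}{3} \cdot 691 \left(-657\right)\right) = 203896 - \left(\frac{6956}{3} + \frac{32477}{3} - 64824 - 302658\right) = 203896 - - \frac{1063013}{3} = 203896 + \frac{1063013}{3} = \frac{1674701}{3}$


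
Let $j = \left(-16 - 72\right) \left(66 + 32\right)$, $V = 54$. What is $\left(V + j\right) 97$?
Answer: $-831290$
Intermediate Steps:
$j = -8624$ ($j = \left(-88\right) 98 = -8624$)
$\left(V + j\right) 97 = \left(54 - 8624\right) 97 = \left(-8570\right) 97 = -831290$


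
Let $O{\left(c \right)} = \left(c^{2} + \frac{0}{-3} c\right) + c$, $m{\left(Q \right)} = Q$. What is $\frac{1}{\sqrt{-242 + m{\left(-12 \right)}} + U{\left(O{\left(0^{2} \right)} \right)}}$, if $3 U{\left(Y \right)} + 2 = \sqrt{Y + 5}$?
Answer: $\frac{3}{-2 + \sqrt{5} + 3 i \sqrt{254}} \approx 0.00030979 - 0.062744 i$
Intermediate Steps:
$O{\left(c \right)} = c + c^{2}$ ($O{\left(c \right)} = \left(c^{2} + 0 \left(- \frac{1}{3}\right) c\right) + c = \left(c^{2} + 0 c\right) + c = \left(c^{2} + 0\right) + c = c^{2} + c = c + c^{2}$)
$U{\left(Y \right)} = - \frac{2}{3} + \frac{\sqrt{5 + Y}}{3}$ ($U{\left(Y \right)} = - \frac{2}{3} + \frac{\sqrt{Y + 5}}{3} = - \frac{2}{3} + \frac{\sqrt{5 + Y}}{3}$)
$\frac{1}{\sqrt{-242 + m{\left(-12 \right)}} + U{\left(O{\left(0^{2} \right)} \right)}} = \frac{1}{\sqrt{-242 - 12} - \left(\frac{2}{3} - \frac{\sqrt{5 + 0^{2} \left(1 + 0^{2}\right)}}{3}\right)} = \frac{1}{\sqrt{-254} - \left(\frac{2}{3} - \frac{\sqrt{5 + 0 \left(1 + 0\right)}}{3}\right)} = \frac{1}{i \sqrt{254} - \left(\frac{2}{3} - \frac{\sqrt{5 + 0 \cdot 1}}{3}\right)} = \frac{1}{i \sqrt{254} - \left(\frac{2}{3} - \frac{\sqrt{5 + 0}}{3}\right)} = \frac{1}{i \sqrt{254} - \left(\frac{2}{3} - \frac{\sqrt{5}}{3}\right)} = \frac{1}{- \frac{2}{3} + \frac{\sqrt{5}}{3} + i \sqrt{254}}$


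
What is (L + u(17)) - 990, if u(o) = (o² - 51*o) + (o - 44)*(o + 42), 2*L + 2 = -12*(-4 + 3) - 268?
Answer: -3290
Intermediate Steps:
L = -129 (L = -1 + (-12*(-4 + 3) - 268)/2 = -1 + (-12*(-1) - 268)/2 = -1 + (12 - 268)/2 = -1 + (½)*(-256) = -1 - 128 = -129)
u(o) = o² - 51*o + (-44 + o)*(42 + o) (u(o) = (o² - 51*o) + (-44 + o)*(42 + o) = o² - 51*o + (-44 + o)*(42 + o))
(L + u(17)) - 990 = (-129 + (-1848 - 53*17 + 2*17²)) - 990 = (-129 + (-1848 - 901 + 2*289)) - 990 = (-129 + (-1848 - 901 + 578)) - 990 = (-129 - 2171) - 990 = -2300 - 990 = -3290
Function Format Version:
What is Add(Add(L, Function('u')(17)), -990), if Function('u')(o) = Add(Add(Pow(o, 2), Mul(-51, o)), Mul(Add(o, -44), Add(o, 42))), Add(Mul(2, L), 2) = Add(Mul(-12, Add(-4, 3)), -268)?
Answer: -3290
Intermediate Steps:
L = -129 (L = Add(-1, Mul(Rational(1, 2), Add(Mul(-12, Add(-4, 3)), -268))) = Add(-1, Mul(Rational(1, 2), Add(Mul(-12, -1), -268))) = Add(-1, Mul(Rational(1, 2), Add(12, -268))) = Add(-1, Mul(Rational(1, 2), -256)) = Add(-1, -128) = -129)
Function('u')(o) = Add(Pow(o, 2), Mul(-51, o), Mul(Add(-44, o), Add(42, o))) (Function('u')(o) = Add(Add(Pow(o, 2), Mul(-51, o)), Mul(Add(-44, o), Add(42, o))) = Add(Pow(o, 2), Mul(-51, o), Mul(Add(-44, o), Add(42, o))))
Add(Add(L, Function('u')(17)), -990) = Add(Add(-129, Add(-1848, Mul(-53, 17), Mul(2, Pow(17, 2)))), -990) = Add(Add(-129, Add(-1848, -901, Mul(2, 289))), -990) = Add(Add(-129, Add(-1848, -901, 578)), -990) = Add(Add(-129, -2171), -990) = Add(-2300, -990) = -3290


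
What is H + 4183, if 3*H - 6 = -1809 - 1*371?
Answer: 10375/3 ≈ 3458.3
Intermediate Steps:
H = -2174/3 (H = 2 + (-1809 - 1*371)/3 = 2 + (-1809 - 371)/3 = 2 + (1/3)*(-2180) = 2 - 2180/3 = -2174/3 ≈ -724.67)
H + 4183 = -2174/3 + 4183 = 10375/3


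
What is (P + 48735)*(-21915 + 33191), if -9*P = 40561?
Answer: 4488456904/9 ≈ 4.9872e+8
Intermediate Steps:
P = -40561/9 (P = -⅑*40561 = -40561/9 ≈ -4506.8)
(P + 48735)*(-21915 + 33191) = (-40561/9 + 48735)*(-21915 + 33191) = (398054/9)*11276 = 4488456904/9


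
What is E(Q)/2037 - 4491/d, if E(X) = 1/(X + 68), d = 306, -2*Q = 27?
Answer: -110794399/7549122 ≈ -14.676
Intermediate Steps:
Q = -27/2 (Q = -½*27 = -27/2 ≈ -13.500)
E(X) = 1/(68 + X)
E(Q)/2037 - 4491/d = 1/((68 - 27/2)*2037) - 4491/306 = (1/2037)/(109/2) - 4491*1/306 = (2/109)*(1/2037) - 499/34 = 2/222033 - 499/34 = -110794399/7549122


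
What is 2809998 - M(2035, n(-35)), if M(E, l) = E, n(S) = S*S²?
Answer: 2807963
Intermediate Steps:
n(S) = S³
2809998 - M(2035, n(-35)) = 2809998 - 1*2035 = 2809998 - 2035 = 2807963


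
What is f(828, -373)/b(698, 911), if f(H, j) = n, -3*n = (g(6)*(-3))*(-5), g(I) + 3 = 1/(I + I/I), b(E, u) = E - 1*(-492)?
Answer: 10/833 ≈ 0.012005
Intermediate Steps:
b(E, u) = 492 + E (b(E, u) = E + 492 = 492 + E)
g(I) = -3 + 1/(1 + I) (g(I) = -3 + 1/(I + I/I) = -3 + 1/(I + 1) = -3 + 1/(1 + I))
n = 100/7 (n = -((-2 - 3*6)/(1 + 6))*(-3)*(-5)/3 = -((-2 - 18)/7)*(-3)*(-5)/3 = -((1/7)*(-20))*(-3)*(-5)/3 = -(-20/7*(-3))*(-5)/3 = -20*(-5)/7 = -1/3*(-300/7) = 100/7 ≈ 14.286)
f(H, j) = 100/7
f(828, -373)/b(698, 911) = 100/(7*(492 + 698)) = (100/7)/1190 = (100/7)*(1/1190) = 10/833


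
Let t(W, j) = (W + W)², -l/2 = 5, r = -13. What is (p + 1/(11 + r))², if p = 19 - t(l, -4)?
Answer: 582169/4 ≈ 1.4554e+5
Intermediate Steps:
l = -10 (l = -2*5 = -10)
t(W, j) = 4*W² (t(W, j) = (2*W)² = 4*W²)
p = -381 (p = 19 - 4*(-10)² = 19 - 4*100 = 19 - 1*400 = 19 - 400 = -381)
(p + 1/(11 + r))² = (-381 + 1/(11 - 13))² = (-381 + 1/(-2))² = (-381 - ½)² = (-763/2)² = 582169/4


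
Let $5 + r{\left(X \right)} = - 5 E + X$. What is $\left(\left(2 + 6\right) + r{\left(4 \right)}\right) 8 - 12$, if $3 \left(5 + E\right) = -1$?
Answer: $\frac{772}{3} \approx 257.33$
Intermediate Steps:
$E = - \frac{16}{3}$ ($E = -5 + \frac{1}{3} \left(-1\right) = -5 - \frac{1}{3} = - \frac{16}{3} \approx -5.3333$)
$r{\left(X \right)} = \frac{65}{3} + X$ ($r{\left(X \right)} = -5 + \left(\left(-5\right) \left(- \frac{16}{3}\right) + X\right) = -5 + \left(\frac{80}{3} + X\right) = \frac{65}{3} + X$)
$\left(\left(2 + 6\right) + r{\left(4 \right)}\right) 8 - 12 = \left(\left(2 + 6\right) + \left(\frac{65}{3} + 4\right)\right) 8 - 12 = \left(8 + \frac{77}{3}\right) 8 - 12 = \frac{101}{3} \cdot 8 - 12 = \frac{808}{3} - 12 = \frac{772}{3}$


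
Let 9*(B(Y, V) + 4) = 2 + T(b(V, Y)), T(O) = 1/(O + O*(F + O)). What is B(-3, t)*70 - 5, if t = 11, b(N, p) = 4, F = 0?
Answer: -4843/18 ≈ -269.06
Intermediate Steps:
T(O) = 1/(O + O²) (T(O) = 1/(O + O*(0 + O)) = 1/(O + O*O) = 1/(O + O²))
B(Y, V) = -679/180 (B(Y, V) = -4 + (2 + 1/(4*(1 + 4)))/9 = -4 + (2 + (¼)/5)/9 = -4 + (2 + (¼)*(⅕))/9 = -4 + (2 + 1/20)/9 = -4 + (⅑)*(41/20) = -4 + 41/180 = -679/180)
B(-3, t)*70 - 5 = -679/180*70 - 5 = -4753/18 - 5 = -4843/18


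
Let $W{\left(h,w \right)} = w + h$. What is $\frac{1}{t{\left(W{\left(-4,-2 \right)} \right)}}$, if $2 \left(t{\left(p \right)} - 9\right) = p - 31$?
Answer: $- \frac{2}{19} \approx -0.10526$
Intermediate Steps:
$W{\left(h,w \right)} = h + w$
$t{\left(p \right)} = - \frac{13}{2} + \frac{p}{2}$ ($t{\left(p \right)} = 9 + \frac{p - 31}{2} = 9 + \frac{-31 + p}{2} = 9 + \left(- \frac{31}{2} + \frac{p}{2}\right) = - \frac{13}{2} + \frac{p}{2}$)
$\frac{1}{t{\left(W{\left(-4,-2 \right)} \right)}} = \frac{1}{- \frac{13}{2} + \frac{-4 - 2}{2}} = \frac{1}{- \frac{13}{2} + \frac{1}{2} \left(-6\right)} = \frac{1}{- \frac{13}{2} - 3} = \frac{1}{- \frac{19}{2}} = - \frac{2}{19}$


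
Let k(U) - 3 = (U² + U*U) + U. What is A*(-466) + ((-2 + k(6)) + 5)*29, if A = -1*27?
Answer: 15018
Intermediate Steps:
k(U) = 3 + U + 2*U² (k(U) = 3 + ((U² + U*U) + U) = 3 + ((U² + U²) + U) = 3 + (2*U² + U) = 3 + (U + 2*U²) = 3 + U + 2*U²)
A = -27
A*(-466) + ((-2 + k(6)) + 5)*29 = -27*(-466) + ((-2 + (3 + 6 + 2*6²)) + 5)*29 = 12582 + ((-2 + (3 + 6 + 2*36)) + 5)*29 = 12582 + ((-2 + (3 + 6 + 72)) + 5)*29 = 12582 + ((-2 + 81) + 5)*29 = 12582 + (79 + 5)*29 = 12582 + 84*29 = 12582 + 2436 = 15018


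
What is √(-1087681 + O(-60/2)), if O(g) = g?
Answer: I*√1087711 ≈ 1042.9*I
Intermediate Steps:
√(-1087681 + O(-60/2)) = √(-1087681 - 60/2) = √(-1087681 - 30*1) = √(-1087681 - 30) = √(-1087711) = I*√1087711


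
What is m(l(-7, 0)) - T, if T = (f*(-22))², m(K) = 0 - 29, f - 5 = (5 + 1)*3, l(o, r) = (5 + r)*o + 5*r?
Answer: -256065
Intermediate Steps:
l(o, r) = 5*r + o*(5 + r) (l(o, r) = o*(5 + r) + 5*r = 5*r + o*(5 + r))
f = 23 (f = 5 + (5 + 1)*3 = 5 + 6*3 = 5 + 18 = 23)
m(K) = -29
T = 256036 (T = (23*(-22))² = (-506)² = 256036)
m(l(-7, 0)) - T = -29 - 1*256036 = -29 - 256036 = -256065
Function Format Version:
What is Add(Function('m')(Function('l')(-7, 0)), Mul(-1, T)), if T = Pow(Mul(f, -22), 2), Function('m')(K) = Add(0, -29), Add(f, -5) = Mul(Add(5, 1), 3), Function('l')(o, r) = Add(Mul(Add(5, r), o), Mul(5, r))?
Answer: -256065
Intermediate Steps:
Function('l')(o, r) = Add(Mul(5, r), Mul(o, Add(5, r))) (Function('l')(o, r) = Add(Mul(o, Add(5, r)), Mul(5, r)) = Add(Mul(5, r), Mul(o, Add(5, r))))
f = 23 (f = Add(5, Mul(Add(5, 1), 3)) = Add(5, Mul(6, 3)) = Add(5, 18) = 23)
Function('m')(K) = -29
T = 256036 (T = Pow(Mul(23, -22), 2) = Pow(-506, 2) = 256036)
Add(Function('m')(Function('l')(-7, 0)), Mul(-1, T)) = Add(-29, Mul(-1, 256036)) = Add(-29, -256036) = -256065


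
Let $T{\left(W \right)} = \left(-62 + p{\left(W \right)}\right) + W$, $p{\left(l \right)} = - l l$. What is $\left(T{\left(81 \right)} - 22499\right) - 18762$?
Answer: $-47803$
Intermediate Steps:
$p{\left(l \right)} = - l^{2}$
$T{\left(W \right)} = -62 + W - W^{2}$ ($T{\left(W \right)} = \left(-62 - W^{2}\right) + W = -62 + W - W^{2}$)
$\left(T{\left(81 \right)} - 22499\right) - 18762 = \left(\left(-62 + 81 - 81^{2}\right) - 22499\right) - 18762 = \left(\left(-62 + 81 - 6561\right) - 22499\right) - 18762 = \left(-6542 - 22499\right) - 18762 = -29041 - 18762 = -47803$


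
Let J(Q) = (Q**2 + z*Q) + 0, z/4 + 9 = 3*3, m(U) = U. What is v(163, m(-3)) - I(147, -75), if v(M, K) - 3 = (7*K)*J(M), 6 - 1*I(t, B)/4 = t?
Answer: -557382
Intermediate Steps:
I(t, B) = 24 - 4*t
z = 0 (z = -36 + 4*(3*3) = -36 + 4*9 = -36 + 36 = 0)
J(Q) = Q**2 (J(Q) = (Q**2 + 0*Q) + 0 = (Q**2 + 0) + 0 = Q**2 + 0 = Q**2)
v(M, K) = 3 + 7*K*M**2 (v(M, K) = 3 + (7*K)*M**2 = 3 + 7*K*M**2)
v(163, m(-3)) - I(147, -75) = (3 + 7*(-3)*163**2) - (24 - 4*147) = (3 + 7*(-3)*26569) - (24 - 588) = (3 - 557949) - 1*(-564) = -557946 + 564 = -557382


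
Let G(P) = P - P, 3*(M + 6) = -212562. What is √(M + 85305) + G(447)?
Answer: 3*√1605 ≈ 120.19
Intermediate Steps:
M = -70860 (M = -6 + (⅓)*(-212562) = -6 - 70854 = -70860)
G(P) = 0
√(M + 85305) + G(447) = √(-70860 + 85305) + 0 = √14445 + 0 = 3*√1605 + 0 = 3*√1605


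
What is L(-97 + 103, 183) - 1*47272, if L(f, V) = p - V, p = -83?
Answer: -47538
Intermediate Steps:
L(f, V) = -83 - V
L(-97 + 103, 183) - 1*47272 = (-83 - 1*183) - 1*47272 = (-83 - 183) - 47272 = -266 - 47272 = -47538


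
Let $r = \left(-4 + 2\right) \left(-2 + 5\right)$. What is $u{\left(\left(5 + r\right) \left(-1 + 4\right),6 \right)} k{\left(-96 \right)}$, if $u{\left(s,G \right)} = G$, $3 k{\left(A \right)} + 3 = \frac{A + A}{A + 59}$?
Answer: $\frac{162}{37} \approx 4.3784$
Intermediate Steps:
$r = -6$ ($r = \left(-2\right) 3 = -6$)
$k{\left(A \right)} = -1 + \frac{2 A}{3 \left(59 + A\right)}$ ($k{\left(A \right)} = -1 + \frac{\left(A + A\right) \frac{1}{A + 59}}{3} = -1 + \frac{2 A \frac{1}{59 + A}}{3} = -1 + \frac{2 A}{3 \left(59 + A\right)}$)
$u{\left(\left(5 + r\right) \left(-1 + 4\right),6 \right)} k{\left(-96 \right)} = 6 \frac{-177 - -96}{3 \left(59 - 96\right)} = 6 \frac{-177 + 96}{3 \left(-37\right)} = 6 \cdot \frac{1}{3} \left(- \frac{1}{37}\right) \left(-81\right) = 6 \cdot \frac{27}{37} = \frac{162}{37}$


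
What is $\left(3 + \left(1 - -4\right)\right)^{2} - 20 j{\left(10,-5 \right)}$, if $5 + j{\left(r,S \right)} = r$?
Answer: $-36$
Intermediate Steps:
$j{\left(r,S \right)} = -5 + r$
$\left(3 + \left(1 - -4\right)\right)^{2} - 20 j{\left(10,-5 \right)} = \left(3 + \left(1 - -4\right)\right)^{2} - 20 \left(-5 + 10\right) = \left(3 + \left(1 + 4\right)\right)^{2} - 100 = \left(3 + 5\right)^{2} - 100 = 8^{2} - 100 = 64 - 100 = -36$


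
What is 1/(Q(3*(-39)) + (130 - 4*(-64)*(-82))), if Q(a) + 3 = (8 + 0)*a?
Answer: -1/21801 ≈ -4.5869e-5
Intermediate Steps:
Q(a) = -3 + 8*a (Q(a) = -3 + (8 + 0)*a = -3 + 8*a)
1/(Q(3*(-39)) + (130 - 4*(-64)*(-82))) = 1/((-3 + 8*(3*(-39))) + (130 - 4*(-64)*(-82))) = 1/((-3 + 8*(-117)) + (130 + 256*(-82))) = 1/((-3 - 936) + (130 - 20992)) = 1/(-939 - 20862) = 1/(-21801) = -1/21801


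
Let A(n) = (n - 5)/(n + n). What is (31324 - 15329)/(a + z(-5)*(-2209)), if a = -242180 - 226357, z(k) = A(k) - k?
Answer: -15995/481791 ≈ -0.033199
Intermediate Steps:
A(n) = (-5 + n)/(2*n) (A(n) = (-5 + n)/((2*n)) = (-5 + n)*(1/(2*n)) = (-5 + n)/(2*n))
z(k) = -k + (-5 + k)/(2*k) (z(k) = (-5 + k)/(2*k) - k = -k + (-5 + k)/(2*k))
a = -468537
(31324 - 15329)/(a + z(-5)*(-2209)) = (31324 - 15329)/(-468537 + (½ - 1*(-5) - 5/2/(-5))*(-2209)) = 15995/(-468537 + (½ + 5 - 5/2*(-⅕))*(-2209)) = 15995/(-468537 + (½ + 5 + ½)*(-2209)) = 15995/(-468537 + 6*(-2209)) = 15995/(-468537 - 13254) = 15995/(-481791) = 15995*(-1/481791) = -15995/481791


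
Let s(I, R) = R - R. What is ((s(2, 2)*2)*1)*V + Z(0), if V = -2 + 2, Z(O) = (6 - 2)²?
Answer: 16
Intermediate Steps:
Z(O) = 16 (Z(O) = 4² = 16)
s(I, R) = 0
V = 0
((s(2, 2)*2)*1)*V + Z(0) = ((0*2)*1)*0 + 16 = (0*1)*0 + 16 = 0*0 + 16 = 0 + 16 = 16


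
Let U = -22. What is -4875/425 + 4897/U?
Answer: -87539/374 ≈ -234.06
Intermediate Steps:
-4875/425 + 4897/U = -4875/425 + 4897/(-22) = -4875*1/425 + 4897*(-1/22) = -195/17 - 4897/22 = -87539/374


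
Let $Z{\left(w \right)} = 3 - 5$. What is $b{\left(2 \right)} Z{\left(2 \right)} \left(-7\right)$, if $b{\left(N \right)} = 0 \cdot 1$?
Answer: $0$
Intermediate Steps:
$b{\left(N \right)} = 0$
$Z{\left(w \right)} = -2$
$b{\left(2 \right)} Z{\left(2 \right)} \left(-7\right) = 0 \left(-2\right) \left(-7\right) = 0 \left(-7\right) = 0$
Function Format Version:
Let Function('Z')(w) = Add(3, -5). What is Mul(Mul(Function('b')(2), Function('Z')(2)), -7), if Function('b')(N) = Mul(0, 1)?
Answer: 0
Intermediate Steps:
Function('b')(N) = 0
Function('Z')(w) = -2
Mul(Mul(Function('b')(2), Function('Z')(2)), -7) = Mul(Mul(0, -2), -7) = Mul(0, -7) = 0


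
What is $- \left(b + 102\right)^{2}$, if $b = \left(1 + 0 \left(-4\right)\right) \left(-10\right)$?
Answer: $-8464$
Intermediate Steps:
$b = -10$ ($b = \left(1 + 0\right) \left(-10\right) = 1 \left(-10\right) = -10$)
$- \left(b + 102\right)^{2} = - \left(-10 + 102\right)^{2} = - 92^{2} = \left(-1\right) 8464 = -8464$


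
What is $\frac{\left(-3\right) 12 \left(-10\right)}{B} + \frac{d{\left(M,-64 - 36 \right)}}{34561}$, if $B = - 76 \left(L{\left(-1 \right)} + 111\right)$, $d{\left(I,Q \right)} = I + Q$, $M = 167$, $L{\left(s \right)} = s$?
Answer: $- \frac{15634}{380171} \approx -0.041124$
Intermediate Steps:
$B = -8360$ ($B = - 76 \left(-1 + 111\right) = \left(-76\right) 110 = -8360$)
$\frac{\left(-3\right) 12 \left(-10\right)}{B} + \frac{d{\left(M,-64 - 36 \right)}}{34561} = \frac{\left(-3\right) 12 \left(-10\right)}{-8360} + \frac{167 - 100}{34561} = \left(-36\right) \left(-10\right) \left(- \frac{1}{8360}\right) + \left(167 - 100\right) \frac{1}{34561} = 360 \left(- \frac{1}{8360}\right) + \left(167 - 100\right) \frac{1}{34561} = - \frac{9}{209} + 67 \cdot \frac{1}{34561} = - \frac{9}{209} + \frac{67}{34561} = - \frac{15634}{380171}$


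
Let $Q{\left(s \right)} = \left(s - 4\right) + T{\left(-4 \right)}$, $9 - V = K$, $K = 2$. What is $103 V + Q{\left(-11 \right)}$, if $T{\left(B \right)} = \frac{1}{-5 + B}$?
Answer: $\frac{6353}{9} \approx 705.89$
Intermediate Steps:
$V = 7$ ($V = 9 - 2 = 7$)
$Q{\left(s \right)} = - \frac{37}{9} + s$ ($Q{\left(s \right)} = \left(s - 4\right) + \frac{1}{-5 - 4} = \left(-4 + s\right) + \frac{1}{-9} = \left(-4 + s\right) - \frac{1}{9} = - \frac{37}{9} + s$)
$103 V + Q{\left(-11 \right)} = 103 \cdot 7 - \frac{136}{9} = 721 - \frac{136}{9} = \frac{6353}{9}$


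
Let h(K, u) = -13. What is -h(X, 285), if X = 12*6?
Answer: 13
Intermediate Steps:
X = 72
-h(X, 285) = -1*(-13) = 13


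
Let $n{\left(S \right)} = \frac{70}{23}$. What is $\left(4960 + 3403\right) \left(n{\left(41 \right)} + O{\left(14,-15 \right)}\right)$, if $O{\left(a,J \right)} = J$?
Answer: $- \frac{2299825}{23} \approx -99992.0$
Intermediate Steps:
$n{\left(S \right)} = \frac{70}{23}$ ($n{\left(S \right)} = 70 \cdot \frac{1}{23} = \frac{70}{23}$)
$\left(4960 + 3403\right) \left(n{\left(41 \right)} + O{\left(14,-15 \right)}\right) = \left(4960 + 3403\right) \left(\frac{70}{23} - 15\right) = 8363 \left(- \frac{275}{23}\right) = - \frac{2299825}{23}$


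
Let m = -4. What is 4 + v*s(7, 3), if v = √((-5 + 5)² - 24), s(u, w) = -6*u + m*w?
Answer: 4 - 108*I*√6 ≈ 4.0 - 264.54*I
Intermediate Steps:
s(u, w) = -6*u - 4*w
v = 2*I*√6 (v = √(0² - 24) = √(0 - 24) = √(-24) = 2*I*√6 ≈ 4.899*I)
4 + v*s(7, 3) = 4 + (2*I*√6)*(-6*7 - 4*3) = 4 + (2*I*√6)*(-42 - 12) = 4 + (2*I*√6)*(-54) = 4 - 108*I*√6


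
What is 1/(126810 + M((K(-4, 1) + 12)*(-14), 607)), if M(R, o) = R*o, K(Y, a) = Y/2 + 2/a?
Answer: 1/24834 ≈ 4.0267e-5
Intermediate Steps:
K(Y, a) = Y/2 + 2/a (K(Y, a) = Y*(½) + 2/a = Y/2 + 2/a)
1/(126810 + M((K(-4, 1) + 12)*(-14), 607)) = 1/(126810 + ((((½)*(-4) + 2/1) + 12)*(-14))*607) = 1/(126810 + (((-2 + 2*1) + 12)*(-14))*607) = 1/(126810 + (((-2 + 2) + 12)*(-14))*607) = 1/(126810 + ((0 + 12)*(-14))*607) = 1/(126810 + (12*(-14))*607) = 1/(126810 - 168*607) = 1/(126810 - 101976) = 1/24834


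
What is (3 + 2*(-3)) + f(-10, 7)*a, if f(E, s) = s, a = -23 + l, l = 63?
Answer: 277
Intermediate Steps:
a = 40 (a = -23 + 63 = 40)
(3 + 2*(-3)) + f(-10, 7)*a = (3 + 2*(-3)) + 7*40 = (3 - 6) + 280 = -3 + 280 = 277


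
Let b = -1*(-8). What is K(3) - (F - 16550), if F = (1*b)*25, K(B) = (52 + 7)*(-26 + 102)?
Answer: 20834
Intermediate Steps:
K(B) = 4484 (K(B) = 59*76 = 4484)
b = 8
F = 200 (F = (1*8)*25 = 8*25 = 200)
K(3) - (F - 16550) = 4484 - (200 - 16550) = 4484 - 1*(-16350) = 4484 + 16350 = 20834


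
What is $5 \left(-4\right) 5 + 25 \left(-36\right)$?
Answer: $-1000$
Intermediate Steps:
$5 \left(-4\right) 5 + 25 \left(-36\right) = \left(-20\right) 5 - 900 = -100 - 900 = -1000$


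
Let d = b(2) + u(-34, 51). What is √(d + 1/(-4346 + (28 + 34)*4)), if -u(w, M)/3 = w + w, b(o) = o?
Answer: √3459478326/4098 ≈ 14.353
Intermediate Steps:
u(w, M) = -6*w (u(w, M) = -3*(w + w) = -6*w)
d = 206 (d = 2 - 6*(-34) = 2 + 204 = 206)
√(d + 1/(-4346 + (28 + 34)*4)) = √(206 + 1/(-4346 + (28 + 34)*4)) = √(206 + 1/(-4346 + 62*4)) = √(206 + 1/(-4346 + 248)) = √(206 + 1/(-4098)) = √(206 - 1/4098) = √(844187/4098) = √3459478326/4098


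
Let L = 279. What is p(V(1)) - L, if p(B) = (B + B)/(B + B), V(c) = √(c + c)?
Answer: -278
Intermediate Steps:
V(c) = √2*√c (V(c) = √(2*c) = √2*√c)
p(B) = 1 (p(B) = (2*B)/((2*B)) = (2*B)*(1/(2*B)) = 1)
p(V(1)) - L = 1 - 1*279 = 1 - 279 = -278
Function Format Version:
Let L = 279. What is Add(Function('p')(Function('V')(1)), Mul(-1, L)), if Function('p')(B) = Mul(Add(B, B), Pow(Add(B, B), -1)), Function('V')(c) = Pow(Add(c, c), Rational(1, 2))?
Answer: -278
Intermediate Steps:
Function('V')(c) = Mul(Pow(2, Rational(1, 2)), Pow(c, Rational(1, 2))) (Function('V')(c) = Pow(Mul(2, c), Rational(1, 2)) = Mul(Pow(2, Rational(1, 2)), Pow(c, Rational(1, 2))))
Function('p')(B) = 1 (Function('p')(B) = Mul(Mul(2, B), Pow(Mul(2, B), -1)) = Mul(Mul(2, B), Mul(Rational(1, 2), Pow(B, -1))) = 1)
Add(Function('p')(Function('V')(1)), Mul(-1, L)) = Add(1, Mul(-1, 279)) = Add(1, -279) = -278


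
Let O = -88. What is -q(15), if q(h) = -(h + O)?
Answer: -73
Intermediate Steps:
q(h) = 88 - h (q(h) = -(h - 88) = -(-88 + h) = 88 - h)
-q(15) = -(88 - 1*15) = -(88 - 15) = -1*73 = -73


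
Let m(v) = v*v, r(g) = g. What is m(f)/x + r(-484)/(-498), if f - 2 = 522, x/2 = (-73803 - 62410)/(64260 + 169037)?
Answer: -7975157791918/33917037 ≈ -2.3514e+5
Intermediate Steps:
x = -272426/233297 (x = 2*((-73803 - 62410)/(64260 + 169037)) = 2*(-136213/233297) = -272426/233297 ≈ -1.1677)
f = 524 (f = 2 + 522 = 524)
m(v) = v²
m(f)/x + r(-484)/(-498) = 524²/(-272426/233297) - 484/(-498) = 274576*(-233297/272426) - 484*(-1/498) = -32028878536/136213 + 242/249 = -7975157791918/33917037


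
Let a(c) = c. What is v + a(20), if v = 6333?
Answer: 6353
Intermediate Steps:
v + a(20) = 6333 + 20 = 6353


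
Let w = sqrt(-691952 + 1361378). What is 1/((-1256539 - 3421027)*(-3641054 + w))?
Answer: 1820527/31005886031962266670 + sqrt(669426)/62011772063924533340 ≈ 5.8729e-14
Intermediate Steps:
w = sqrt(669426) ≈ 818.18
1/((-1256539 - 3421027)*(-3641054 + w)) = 1/((-1256539 - 3421027)*(-3641054 + sqrt(669426))) = 1/(-4677566*(-3641054 + sqrt(669426))) = 1/(17031270394564 - 4677566*sqrt(669426))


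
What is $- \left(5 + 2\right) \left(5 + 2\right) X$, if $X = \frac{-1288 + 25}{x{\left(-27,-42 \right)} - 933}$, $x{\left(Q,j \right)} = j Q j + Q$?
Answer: $- \frac{20629}{16196} \approx -1.2737$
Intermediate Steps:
$x{\left(Q,j \right)} = Q + Q j^{2}$ ($x{\left(Q,j \right)} = Q j j + Q = Q j^{2} + Q = Q + Q j^{2}$)
$X = \frac{421}{16196}$ ($X = \frac{-1288 + 25}{- 27 \left(1 + \left(-42\right)^{2}\right) - 933} = - \frac{1263}{- 27 \left(1 + 1764\right) - 933} = - \frac{1263}{\left(-27\right) 1765 - 933} = - \frac{1263}{-47655 - 933} = - \frac{1263}{-48588} = \left(-1263\right) \left(- \frac{1}{48588}\right) = \frac{421}{16196} \approx 0.025994$)
$- \left(5 + 2\right) \left(5 + 2\right) X = - \left(5 + 2\right) \left(5 + 2\right) \frac{421}{16196} = - 7 \cdot 7 \cdot \frac{421}{16196} = \left(-1\right) 49 \cdot \frac{421}{16196} = \left(-49\right) \frac{421}{16196} = - \frac{20629}{16196}$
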